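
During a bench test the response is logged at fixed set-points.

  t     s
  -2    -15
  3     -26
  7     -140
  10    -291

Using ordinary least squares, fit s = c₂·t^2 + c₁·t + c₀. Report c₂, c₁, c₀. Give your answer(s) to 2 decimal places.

Compute the Gram sums: Σt^2·t^2 = 12498, Σt^2·t = 1362, Σt^2 = 162, Σt·t = 162, Σt = 18, Σ1 = 4.
And Σt^2·s = -36254, Σt·s = -3938, Σs = -472.
So AᵀA·[c₂, c₁, c₀]ᵀ = Aᵀs: [[12498, 1362, 162]; [1362, 162, 18]; [162, 18, 4]]·[c₂, c₁, c₀]ᵀ = [-36254, -3938, -472]ᵀ.
Solving the 3×3 system (Gaussian elimination) gives c₂ = -19993/6684, c₁ = 6553/6684, c₀ = -707/557.

c₂ = -2.99, c₁ = 0.98, c₀ = -1.27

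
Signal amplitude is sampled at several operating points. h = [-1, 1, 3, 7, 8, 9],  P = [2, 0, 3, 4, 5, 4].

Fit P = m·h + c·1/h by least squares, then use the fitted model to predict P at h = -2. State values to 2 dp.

The normal equations are: 205·m + 6·c = 111;  6·m + (548545/254016)·c = 323/504.
(Σh·h = 205, Σh·1/h = 6, Σ1/h·1/h = 548545/254016, Σh·P = 111, Σ1/h·P = 323/504.)
det = 205·(548545/254016) − 6² = 103307149/254016.
m = (111·(548545/254016) − 6·(323/504))/(103307149/254016) = 59911743/103307149; c = (205·(323/504) − 6·111)/(103307149/254016) = -135802296/103307149.
At h = -2: P̂ = (59911743/103307149)·(-2) + (-135802296/103307149)·(-1/2) = -51922338/103307149.

P̂ = -0.50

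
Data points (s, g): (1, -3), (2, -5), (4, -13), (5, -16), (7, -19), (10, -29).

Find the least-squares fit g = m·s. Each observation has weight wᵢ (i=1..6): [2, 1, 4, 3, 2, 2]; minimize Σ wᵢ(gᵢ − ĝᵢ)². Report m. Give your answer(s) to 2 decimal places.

Setting ∂/∂m … = 0 gives: 443·m = -1310.
(Σwᵢ·s·s = 443, Σwᵢ·s·g = -1310.)
Hence m = -1310 / 443 ≈ -2.95711.

m = -2.96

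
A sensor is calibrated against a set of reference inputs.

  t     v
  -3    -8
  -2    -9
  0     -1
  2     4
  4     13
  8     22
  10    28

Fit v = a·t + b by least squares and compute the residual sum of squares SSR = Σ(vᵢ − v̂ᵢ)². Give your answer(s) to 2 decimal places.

Forming AᵀA = [[197, 19]; [19, 7]] and Aᵀv = [558, 49]ᵀ gives AᵀA·[a, b]ᵀ = Aᵀv.
Determinant 197·7 − 19² = 1018.
a = (558·7 − 19·49)/1018 = 2975/1018; b = (197·49 − 19·558)/1018 = -949/1018.
Residuals: 865/509, -2263/1018, -69/1018, -929/1018, 2283/1018, -455/1018, -297/1018; SSR = 14233/1018.

SSR = 13.98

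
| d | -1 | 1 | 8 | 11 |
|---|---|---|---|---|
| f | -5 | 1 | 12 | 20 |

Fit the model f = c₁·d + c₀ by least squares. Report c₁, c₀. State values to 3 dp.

Sums needed: Σd·d = 187, Σd = 19, Σ1 = 4.
Right-hand side: Σd·f = 322, Σf = 28.
Normal equations: [[187, 19]; [19, 4]]·[c₁, c₀]ᵀ = [322, 28]ᵀ.
Determinant 187·4 − 19² = 387.
c₁ = (322·4 − 19·28)/387 = 84/43; c₀ = (187·28 − 19·322)/387 = -98/43.

c₁ = 1.953, c₀ = -2.279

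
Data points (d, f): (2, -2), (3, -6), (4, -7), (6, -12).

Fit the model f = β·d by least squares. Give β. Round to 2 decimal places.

β = -1.88

From the data, Σd·d = 65.
Moment sums: Σd·f = -122.
MᵀM·[β]ᵀ = Mᵀf becomes [[65]]·[β]ᵀ = [-122]ᵀ.
Hence β = -122 / 65 ≈ -1.87692.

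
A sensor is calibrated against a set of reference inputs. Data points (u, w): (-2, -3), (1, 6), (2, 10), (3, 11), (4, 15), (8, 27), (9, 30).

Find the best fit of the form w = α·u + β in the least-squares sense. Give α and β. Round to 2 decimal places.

α = 2.99, β = 3.04

With design matrix M, MᵀM = [[179, 25]; [25, 7]] and Mᵀw = [611, 96]ᵀ.
det = 179·7 − 25² = 628.
α = (611·7 − 25·96)/628 = 1877/628; β = (179·96 − 25·611)/628 = 1909/628.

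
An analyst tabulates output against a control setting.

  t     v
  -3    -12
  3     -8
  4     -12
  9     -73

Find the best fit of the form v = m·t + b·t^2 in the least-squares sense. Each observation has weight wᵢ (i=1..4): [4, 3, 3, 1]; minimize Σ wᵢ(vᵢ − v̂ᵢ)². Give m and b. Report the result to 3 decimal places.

m = 0.871, b = -1.002

From the data, Σwᵢ·t·t = 192, Σwᵢ·t·t^2 = 894, Σwᵢ·t^2·t^2 = 7896.
For XᵀWv: Σwᵢ·t·v = -729, Σwᵢ·t^2·v = -7137.
Δ = 192·7896 − 894² = 716796.
m = ((-729)·7896 − 894·(-7137))/716796 = 11561/13274; b = (192·(-7137) − 894·(-729))/716796 = -13307/13274.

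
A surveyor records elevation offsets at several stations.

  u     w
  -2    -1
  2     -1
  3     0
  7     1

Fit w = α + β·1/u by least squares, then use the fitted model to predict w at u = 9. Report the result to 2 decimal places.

ŵ = -0.25

Sums needed: Σ1 = 4, Σ1/u = 10/21, Σ1/u·1/u = 557/882.
And Σw = -1, Σ1/u·w = 1/7.
AᵀA·[α, β]ᵀ = Aᵀw becomes [[4, 10/21]; [10/21, 557/882]]·[α, β]ᵀ = [-1, 1/7]ᵀ.
Δ = 4·(557/882) − (10/21)² = 338/147.
α = ((-1)·(557/882) − (10/21)·(1/7))/(338/147) = -617/2028; β = (4·(1/7) − (10/21)·(-1))/(338/147) = 77/169.
At u = 9: ŵ = (-617/2028)·(1) + (77/169)·(1/9) = -1543/6084.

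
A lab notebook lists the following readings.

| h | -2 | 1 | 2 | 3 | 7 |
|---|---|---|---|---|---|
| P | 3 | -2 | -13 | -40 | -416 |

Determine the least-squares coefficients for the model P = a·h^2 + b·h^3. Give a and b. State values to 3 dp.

a = -1.325, b = -1.024

With design matrix A, AᵀA = [[2515, 17051]; [17051, 118507]] and AᵀP = [-20786, -143898]ᵀ.
Δ = 2515·118507 − 17051² = 7308504.
a = ((-20786)·118507 − 17051·(-143898))/7308504 = -71189/53739; b = (2515·(-143898) − 17051·(-20786))/7308504 = -935173/913563.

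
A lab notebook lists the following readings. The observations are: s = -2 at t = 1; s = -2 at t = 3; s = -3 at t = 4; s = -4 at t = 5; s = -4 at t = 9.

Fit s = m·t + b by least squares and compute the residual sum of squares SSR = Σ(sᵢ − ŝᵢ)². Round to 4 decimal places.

From the data, Σt·t = 132, Σt = 22, Σ1 = 5.
And Σt·s = -76, Σs = -15.
So XᵀX·[m, b]ᵀ = Xᵀs: [[132, 22]; [22, 5]]·[m, b]ᵀ = [-76, -15]ᵀ.
Δ = 132·5 − 22² = 176.
m = ((-76)·5 − 22·(-15))/176 = -25/88; b = (132·(-15) − 22·(-76))/176 = -7/4.
Residuals: 3/88, 53/88, -5/44, -73/88, 27/88; SSR = 51/44.

SSR = 1.1591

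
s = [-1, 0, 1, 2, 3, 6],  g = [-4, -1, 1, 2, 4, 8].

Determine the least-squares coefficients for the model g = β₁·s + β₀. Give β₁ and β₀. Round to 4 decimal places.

Setting ∂/∂β₁ … = 0 gives: 51·β₁ + 11·β₀ = 69;  11·β₁ + 6·β₀ = 10.
(Σs·s = 51, Σs = 11, Σ1 = 6, Σs·g = 69, Σg = 10.)
Δ = 51·6 − 11² = 185.
β₁ = (69·6 − 11·10)/185 = 304/185; β₀ = (51·10 − 11·69)/185 = -249/185.

β₁ = 1.6432, β₀ = -1.3459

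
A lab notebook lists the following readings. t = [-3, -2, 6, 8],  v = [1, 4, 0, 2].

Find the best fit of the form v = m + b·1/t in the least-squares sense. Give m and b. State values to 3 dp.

Sums needed: Σ1 = 4, Σ1/t = -13/24, Σ1/t·1/t = 233/576.
Moment sums: Σv = 7, Σ1/t·v = -25/12.
So XᵀX·[m, b]ᵀ = Xᵀv: [[4, -13/24]; [-13/24, 233/576]]·[m, b]ᵀ = [7, -25/12]ᵀ.
det = 4·(233/576) − (-13/24)² = 763/576.
m = (7·(233/576) − (-13/24)·(-25/12))/(763/576) = 9/7; b = (4·(-25/12) − (-13/24)·7)/(763/576) = -24/7.

m = 1.286, b = -3.429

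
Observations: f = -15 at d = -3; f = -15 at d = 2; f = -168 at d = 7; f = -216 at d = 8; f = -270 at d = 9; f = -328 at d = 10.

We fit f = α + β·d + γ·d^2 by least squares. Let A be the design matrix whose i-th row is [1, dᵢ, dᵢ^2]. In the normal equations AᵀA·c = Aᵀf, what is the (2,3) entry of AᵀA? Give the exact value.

2565

Row 2 ↔ basis d, column 3 ↔ basis d^2, so (AᵀA)_{2,3} = Σᵢ (d)·(d^2) = (-3)·(9) + (2)·(4) + (7)·(49) + (8)·(64) + (9)·(81) + (10)·(100) = 2565.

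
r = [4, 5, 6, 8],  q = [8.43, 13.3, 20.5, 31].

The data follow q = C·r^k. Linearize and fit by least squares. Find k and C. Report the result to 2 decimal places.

k = 1.90, C = 0.63

Let Y = ln q. Fitting Y = k·ln r + ln C by least squares:
Over the data: Σln r = 6.8669, Σ(ln r)² = 12.0466, Σln q = 11.1740, Σln r·ln q = 19.6728.
Normal system: [[12.0466, 6.8669]; [6.8669, 4]]·[k, ln C]ᵀ = [19.6728, 11.1740]ᵀ.
Solving (det = 1.0316): k = 1.90029, ln C = -0.46880, so C = exp(-0.46880) = 0.62576.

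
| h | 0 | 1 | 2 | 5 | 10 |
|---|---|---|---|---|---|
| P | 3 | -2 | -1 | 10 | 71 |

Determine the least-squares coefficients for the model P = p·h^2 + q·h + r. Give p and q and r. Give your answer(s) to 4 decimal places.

Compute the Gram sums: Σh^2·h^2 = 10642, Σh^2·h = 1134, Σh^2 = 130, Σh·h = 130, Σh = 18, Σ1 = 5.
And Σh^2·P = 7344, Σh·P = 756, ΣP = 81.
XᵀX·[p, q, r]ᵀ = XᵀP becomes [[10642, 1134, 130]; [1134, 130, 18]; [130, 18, 5]]·[p, q, r]ᵀ = [7344, 756, 81]ᵀ.
Row-reducing yields p = 10071/9352, q = -36261/9352, r = 5049/2338.

p = 1.0769, q = -3.8774, r = 2.1595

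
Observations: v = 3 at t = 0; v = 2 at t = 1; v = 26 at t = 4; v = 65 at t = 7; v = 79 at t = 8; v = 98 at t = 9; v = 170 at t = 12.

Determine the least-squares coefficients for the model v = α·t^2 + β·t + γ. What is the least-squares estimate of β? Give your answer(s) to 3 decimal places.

XᵀX·[α, β, γ]ᵀ = Xᵀv reads: 34051·α + 3377·β + 355·γ = 41077;  3377·α + 355·β + 41·γ = 4115;  355·α + 41·β + 7·γ = 443.
Row-reducing yields α = 24013/23202, β = 17899/11601, γ = 40879/23202.

β = 1.543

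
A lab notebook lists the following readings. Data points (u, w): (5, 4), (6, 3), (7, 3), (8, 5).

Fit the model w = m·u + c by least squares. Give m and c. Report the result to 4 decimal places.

From the data, Σu·u = 174, Σu = 26, Σ1 = 4.
Moment sums: Σu·w = 99, Σw = 15.
So MᵀM·[m, c]ᵀ = Mᵀw: [[174, 26]; [26, 4]]·[m, c]ᵀ = [99, 15]ᵀ.
det = 174·4 − 26² = 20.
m = (99·4 − 26·15)/20 = 3/10; c = (174·15 − 26·99)/20 = 9/5.

m = 0.3000, c = 1.8000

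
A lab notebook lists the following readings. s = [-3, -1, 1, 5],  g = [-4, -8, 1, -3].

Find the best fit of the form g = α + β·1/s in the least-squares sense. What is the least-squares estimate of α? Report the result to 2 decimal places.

α = -3.36

The normal equations are: 4·α + (-2/15)·β = -14;  (-2/15)·α + (484/225)·β = 146/15.
(Σ1 = 4, Σ1/s = -2/15, Σ1/s·1/s = 484/225, Σg = -14, Σ1/s·g = 146/15.)
det = 4·(484/225) − (-2/15)² = 644/75.
α = ((-14)·(484/225) − (-2/15)·(146/15))/(644/75) = -1621/483; β = (4·(146/15) − (-2/15)·(-14))/(644/75) = 695/161.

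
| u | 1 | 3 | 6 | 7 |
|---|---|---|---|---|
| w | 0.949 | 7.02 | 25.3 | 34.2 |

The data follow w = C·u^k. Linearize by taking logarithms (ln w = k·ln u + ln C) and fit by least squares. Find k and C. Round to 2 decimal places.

k = 1.84, C = 0.94

Taking logs, ln w = k·ln u + ln C, so regress ln w on ln u.
Over the data: Σln u = 4.8363, Σ(ln u)² = 8.2039, Σln w = 8.6594, Σln u·ln w = 14.8032.
Normal system: [[8.2039, 4.8363]; [4.8363, 4]]·[k, ln C]ᵀ = [14.8032, 8.6594]ᵀ.
Δ = 8.2039·4 − (4.8363)² = 9.4260; k = (14.8032·4 − 4.8363·8.6594)/9.4260 = 1.83885, ln C = (8.2039·8.6594 − 4.8363·14.8032)/9.4260 = -0.05844, so C = exp(-0.05844) = 0.94324.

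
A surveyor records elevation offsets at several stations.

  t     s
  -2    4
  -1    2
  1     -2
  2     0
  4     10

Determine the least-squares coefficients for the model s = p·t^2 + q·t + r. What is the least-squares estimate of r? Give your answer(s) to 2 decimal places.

Normal-equation sums: Σt^2·t^2 = 290, Σt^2·t = 64, Σt^2 = 26, Σt·t = 26, Σt = 4, Σ1 = 5.
Moment sums: Σt^2·s = 176, Σt·s = 28, Σs = 14.
So AᵀA·[p, q, r]ᵀ = Aᵀs: [[290, 64, 26]; [64, 26, 4]; [26, 4, 5]]·[p, q, r]ᵀ = [176, 28, 14]ᵀ.
Row-reducing yields p = 226/231, q = -86/77, r = -46/33.

r = -1.39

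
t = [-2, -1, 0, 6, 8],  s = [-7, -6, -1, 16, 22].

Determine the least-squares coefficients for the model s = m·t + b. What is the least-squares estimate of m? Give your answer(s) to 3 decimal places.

m = 2.960

Setting ∂/∂m … = 0 gives: 105·m + 11·b = 292;  11·m + 5·b = 24.
(Σt·t = 105, Σt = 11, Σ1 = 5, Σt·s = 292, Σs = 24.)
Eliminating b: 5·(row 1) − 11·(row 2) gives 404·m = 5·292 − 11·24 = 1196, so m = 299/101.
Then b = (24 − 11·(299/101))/5 = -173/101.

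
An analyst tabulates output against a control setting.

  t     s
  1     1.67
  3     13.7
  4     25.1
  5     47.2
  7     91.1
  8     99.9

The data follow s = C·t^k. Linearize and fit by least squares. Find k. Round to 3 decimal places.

k = 2.024

Taking logs, ln s = k·ln t + ln C, so regress ln s on ln t.
Σln t = 8.1197, Σ(ln t)² = 13.8297, Σln s = 19.3236, Σln t·ln s = 31.9007.
Equations: 13.8297·k + 8.1197·ln C = 31.9007;  8.1197·k + 6·ln C = 19.3236.
Solving (det = 17.0487): k = 2.02376, ln C = 0.48188.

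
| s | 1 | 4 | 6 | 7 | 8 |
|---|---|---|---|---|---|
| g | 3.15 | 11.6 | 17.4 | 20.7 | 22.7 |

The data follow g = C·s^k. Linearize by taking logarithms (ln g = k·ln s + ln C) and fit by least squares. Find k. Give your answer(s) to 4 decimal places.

k = 0.9570

Linearized form: ln g = k·ln s + ln C. From the 5 transformed points,
AᵀA = [[13.2429, 7.2034]; [7.2034, 5]], rhs = [20.9051, 12.6074]ᵀ  (here Σln s = 7.2034, Σ(ln s)² = 13.2429, Σln g = 12.6074, Σln s·ln g = 20.9051).
Solving (det = 14.3252): k = 0.95700, ln C = 1.14274.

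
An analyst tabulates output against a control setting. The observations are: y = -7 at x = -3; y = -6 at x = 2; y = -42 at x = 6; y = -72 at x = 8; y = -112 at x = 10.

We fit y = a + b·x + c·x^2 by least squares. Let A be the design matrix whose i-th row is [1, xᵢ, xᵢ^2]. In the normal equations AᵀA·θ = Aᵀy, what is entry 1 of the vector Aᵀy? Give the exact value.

-239

Entry 1 ↔ basis 1, so (Aᵀy)_{1} = Σᵢ yᵢ = (1)·(-7) + (1)·(-6) + (1)·(-42) + (1)·(-72) + (1)·(-112) = -239.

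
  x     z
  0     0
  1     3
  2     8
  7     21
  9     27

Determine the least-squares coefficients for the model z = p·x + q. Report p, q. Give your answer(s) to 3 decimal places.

p = 2.943, q = 0.618

Entries of MᵀM: Σx·x = 135, Σx = 19, Σ1 = 5.
Right-hand side: Σx·z = 409, Σz = 59.
MᵀM·[p, q]ᵀ = Mᵀz becomes [[135, 19]; [19, 5]]·[p, q]ᵀ = [409, 59]ᵀ.
det = 135·5 − 19² = 314.
p = (409·5 − 19·59)/314 = 462/157; q = (135·59 − 19·409)/314 = 97/157.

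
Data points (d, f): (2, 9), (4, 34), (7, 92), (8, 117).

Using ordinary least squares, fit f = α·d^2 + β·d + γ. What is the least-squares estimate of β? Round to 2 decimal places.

Setting ∂/∂α … = 0 gives: 6769·α + 927·β + 133·γ = 12576;  927·α + 133·β + 21·γ = 1734;  133·α + 21·β + 4·γ = 252.
Solving the 3×3 system (Gaussian elimination) gives α = 977/708, β = 989/236, γ = -1729/354.

β = 4.19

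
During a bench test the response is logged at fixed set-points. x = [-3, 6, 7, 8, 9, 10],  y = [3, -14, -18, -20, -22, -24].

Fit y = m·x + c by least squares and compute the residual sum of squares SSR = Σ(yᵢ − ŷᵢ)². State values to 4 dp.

SSR = 2.6857

Sums needed: Σx·x = 339, Σx = 37, Σ1 = 6.
For Aᵀy: Σx·y = -817, Σy = -95.
Normal equations: [[339, 37]; [37, 6]]·[m, c]ᵀ = [-817, -95]ᵀ.
Δ = 339·6 − 37² = 665.
m = ((-817)·6 − 37·(-95))/665 = -73/35; c = (339·(-95) − 37·(-817))/665 = -104/35.
Residuals: -2/7, 52/35, -3/7, -12/35, -9/35, -6/35; SSR = 94/35.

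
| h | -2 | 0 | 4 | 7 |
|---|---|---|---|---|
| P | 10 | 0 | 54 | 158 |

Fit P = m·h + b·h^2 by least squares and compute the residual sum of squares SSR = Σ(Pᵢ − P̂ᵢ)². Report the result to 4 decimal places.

Sums needed: Σh·h = 69, Σh·h^2 = 399, Σh^2·h^2 = 2673.
Right-hand side: Σh·P = 1302, Σh^2·P = 8646.
Determinant 69·2673 − 399² = 25236.
m = (1302·2673 − 399·8646)/25236 = 847/701; b = (69·8646 − 399·1302)/25236 = 2141/701.
Residuals: 140/701, 0, 210/701, -80/701; SSR = 100/701.

SSR = 0.1427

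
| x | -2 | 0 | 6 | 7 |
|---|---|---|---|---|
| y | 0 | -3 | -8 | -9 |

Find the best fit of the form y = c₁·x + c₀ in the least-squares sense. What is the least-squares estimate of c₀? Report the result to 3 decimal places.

c₀ = -2.379

From the data, Σx·x = 89, Σx = 11, Σ1 = 4.
Moment sums: Σx·y = -111, Σy = -20.
Normal equations: [[89, 11]; [11, 4]]·[c₁, c₀]ᵀ = [-111, -20]ᵀ.
Δ = 89·4 − 11² = 235.
c₁ = ((-111)·4 − 11·(-20))/235 = -224/235; c₀ = (89·(-20) − 11·(-111))/235 = -559/235.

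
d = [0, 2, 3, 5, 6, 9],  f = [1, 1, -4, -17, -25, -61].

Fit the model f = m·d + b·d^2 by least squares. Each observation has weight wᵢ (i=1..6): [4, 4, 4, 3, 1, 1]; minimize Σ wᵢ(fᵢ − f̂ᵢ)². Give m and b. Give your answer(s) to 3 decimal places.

Forming XᵀWX = [[244, 1460]; [1460, 10120]] and XᵀWf = [-994, -7244]ᵀ gives XᵀWX·[m, b]ᵀ = XᵀWf.
det = 244·10120 − 1460² = 337680.
m = ((-994)·10120 − 1460·(-7244))/337680 = 718/469; b = (244·(-7244) − 1460·(-994))/337680 = -4393/4690.

m = 1.531, b = -0.937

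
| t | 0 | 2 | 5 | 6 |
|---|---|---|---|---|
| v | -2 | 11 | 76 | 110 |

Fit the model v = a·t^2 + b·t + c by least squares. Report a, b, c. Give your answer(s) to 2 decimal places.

a = 3.05, b = 0.38, c = -1.98

The normal system AᵀA·[a, b, c]ᵀ = Aᵀv is [[1937, 349, 65]; [349, 65, 13]; [65, 13, 4]]·[a, b, c]ᵀ = [5904, 1062, 195]ᵀ.
Row-reducing yields a = 719/236, b = 89/236, c = -117/59.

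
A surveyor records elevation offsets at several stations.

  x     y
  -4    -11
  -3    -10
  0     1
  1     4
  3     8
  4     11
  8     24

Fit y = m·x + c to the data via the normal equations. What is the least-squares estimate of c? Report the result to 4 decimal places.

The normal system AᵀA·[m, c]ᵀ = Aᵀy is [[115, 9]; [9, 7]]·[m, c]ᵀ = [338, 27]ᵀ.
Eliminating c: 7·(row 1) − 9·(row 2) gives 724·m = 7·338 − 9·27 = 2123, so m = 2123/724.
Then c = (27 − 9·(2123/724))/7 = 63/724.

c = 0.0870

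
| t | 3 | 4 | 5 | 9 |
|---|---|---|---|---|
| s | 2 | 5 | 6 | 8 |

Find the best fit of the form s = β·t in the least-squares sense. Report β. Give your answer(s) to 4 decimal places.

β = 0.9771

Sums needed: Σt·t = 131.
And Σt·s = 128.
So AᵀA·[β]ᵀ = Aᵀs: [[131]]·[β]ᵀ = [128]ᵀ.
β = 128/131 = 0.977099.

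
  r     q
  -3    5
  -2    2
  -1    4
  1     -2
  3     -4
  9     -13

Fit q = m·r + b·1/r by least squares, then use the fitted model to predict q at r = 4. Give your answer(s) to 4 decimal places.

Setting ∂/∂m … = 0 gives: 105·m + 6·b = -154;  6·m + (805/324)·b = -103/9.
Eliminating b: (805/324)·(row 1) − 6·(row 2) gives (24287/108)·m = (805/324)·(-154) − 6·(-103/9) = -50861/162, so m = -101722/72861.
Then b = ((-103/9) − 6·(-101722/72861))/(805/324) = -29988/24287.
At r = 4: q̂ = (-101722/72861)·(4) + (-29988/24287)·(1/4) = -429379/72861.

q̂ = -5.8931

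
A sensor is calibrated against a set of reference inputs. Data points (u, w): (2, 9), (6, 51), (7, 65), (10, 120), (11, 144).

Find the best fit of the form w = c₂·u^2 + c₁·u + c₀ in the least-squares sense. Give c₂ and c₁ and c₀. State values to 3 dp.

Entries of MᵀM: Σu^2·u^2 = 28354, Σu^2·u = 2898, Σu^2 = 310, Σu·u = 310, Σu = 36, Σ1 = 5.
Moment sums: Σu^2·w = 34481, Σu·w = 3563, Σw = 389.
MᵀM·[c₂, c₁, c₀]ᵀ = Mᵀw becomes [[28354, 2898, 310]; [2898, 310, 36]; [310, 36, 5]]·[c₂, c₁, c₀]ᵀ = [34481, 3563, 389]ᵀ.
Inverting the 3×3 Gram matrix, [c₂, c₁, c₀]ᵀ = [23519/25564, 75221/25564, -495/1162]ᵀ.

c₂ = 0.920, c₁ = 2.942, c₀ = -0.426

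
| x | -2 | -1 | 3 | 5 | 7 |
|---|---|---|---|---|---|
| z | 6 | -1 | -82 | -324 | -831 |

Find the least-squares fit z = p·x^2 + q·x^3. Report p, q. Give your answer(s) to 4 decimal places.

Setting ∂/∂p … = 0 gives: 3124·p + 20142·q = -49534;  20142·p + 134068·q = -327794.
(Σx^2·x^2 = 3124, Σx^2·x^3 = 20142, Σx^3·x^3 = 134068, Σx^2·z = -49534, Σx^3·z = -327794.)
Determinant 3124·134068 − 20142² = 13128268.
p = ((-49534)·134068 − 20142·(-327794))/13128268 = -9624391/3282067; q = (3124·(-327794) − 20142·(-49534))/13128268 = -6578657/3282067.

p = -2.9324, q = -2.0044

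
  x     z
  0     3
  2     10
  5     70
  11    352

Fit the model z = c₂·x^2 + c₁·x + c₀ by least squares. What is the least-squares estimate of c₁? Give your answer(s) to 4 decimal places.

c₁ = -1.9497

The normal equations are: 15282·c₂ + 1464·c₁ + 150·c₀ = 44382;  1464·c₂ + 150·c₁ + 18·c₀ = 4242;  150·c₂ + 18·c₁ + 4·c₀ = 435.
Inverting the 3×3 Gram matrix, [c₂, c₁, c₀]ᵀ = [14925/4868, -9491/4868, 12417/4868]ᵀ.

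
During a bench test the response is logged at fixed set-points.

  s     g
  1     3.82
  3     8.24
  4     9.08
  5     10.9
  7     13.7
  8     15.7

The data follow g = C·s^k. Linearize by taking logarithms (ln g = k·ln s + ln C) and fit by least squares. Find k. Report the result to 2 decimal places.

Linearized form: ln g = k·ln s + ln C. From the 6 transformed points,
Σln s = 8.1197, Σ(ln s)² = 13.8297, Σln g = 13.4151, Σln s·ln g = 20.0391.
Equations: 13.8297·k + 8.1197·ln C = 20.0391;  8.1197·k + 6·ln C = 13.4151.
Δ = 13.8297·6 − (8.1197)² = 17.0487; k = (20.0391·6 − 8.1197·13.4151)/17.0487 = 0.66326, ln C = (13.8297·13.4151 − 8.1197·20.0391)/17.0487 = 1.33828.

k = 0.66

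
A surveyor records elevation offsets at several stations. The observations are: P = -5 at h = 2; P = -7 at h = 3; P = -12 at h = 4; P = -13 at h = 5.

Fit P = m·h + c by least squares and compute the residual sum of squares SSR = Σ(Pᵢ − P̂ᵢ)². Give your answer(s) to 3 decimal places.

SSR = 2.700

Sums needed: Σh·h = 54, Σh = 14, Σ1 = 4.
For MᵀP: Σh·P = -144, ΣP = -37.
So MᵀM·[m, c]ᵀ = MᵀP: [[54, 14]; [14, 4]]·[m, c]ᵀ = [-144, -37]ᵀ.
Δ = 54·4 − 14² = 20.
m = ((-144)·4 − 14·(-37))/20 = -29/10; c = (54·(-37) − 14·(-144))/20 = 9/10.
Residuals: -1/10, 4/5, -13/10, 3/5; SSR = 27/10.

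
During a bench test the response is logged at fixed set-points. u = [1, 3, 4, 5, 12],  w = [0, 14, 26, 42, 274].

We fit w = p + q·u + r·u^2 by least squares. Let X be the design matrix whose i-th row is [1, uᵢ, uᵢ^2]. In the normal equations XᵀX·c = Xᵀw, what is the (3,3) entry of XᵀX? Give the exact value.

21699

Row 3 ↔ basis u^2, column 3 ↔ basis u^2, so (XᵀX)_{3,3} = Σᵢ (u^2)·(u^2) = (1)·(1) + (9)·(9) + (16)·(16) + (25)·(25) + (144)·(144) = 21699.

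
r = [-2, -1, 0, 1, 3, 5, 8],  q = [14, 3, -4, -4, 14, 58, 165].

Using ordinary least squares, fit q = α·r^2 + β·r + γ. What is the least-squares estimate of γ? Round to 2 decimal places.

Sums needed: Σr^2·r^2 = 4820, Σr^2·r = 656, Σr^2 = 104, Σr·r = 104, Σr = 14, Σ1 = 7.
Right-hand side: Σr^2·q = 12191, Σr·q = 1617, Σq = 246.
Normal equations: [[4820, 656, 104]; [656, 104, 14]; [104, 14, 7]]·[α, β, γ]ᵀ = [12191, 1617, 246]ᵀ.
Solving the 3×3 system (Gaussian elimination) gives α = 253307/84324, β = -244961/84324, γ = -51685/14054.

γ = -3.68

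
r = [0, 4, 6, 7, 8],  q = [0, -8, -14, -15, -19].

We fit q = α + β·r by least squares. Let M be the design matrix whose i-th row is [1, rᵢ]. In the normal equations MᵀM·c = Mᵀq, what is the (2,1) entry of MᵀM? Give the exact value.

25

Row 2 ↔ basis r, column 1 ↔ basis 1, so (MᵀM)_{2,1} = Σᵢ r = (0)·(1) + (4)·(1) + (6)·(1) + (7)·(1) + (8)·(1) = 25.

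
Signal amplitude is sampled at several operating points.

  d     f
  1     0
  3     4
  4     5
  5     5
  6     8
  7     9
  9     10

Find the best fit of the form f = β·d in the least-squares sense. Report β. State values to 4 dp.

From the data, Σd·d = 217.
And Σd·f = 258.
So MᵀM·[β]ᵀ = Mᵀf: [[217]]·[β]ᵀ = [258]ᵀ.
Hence β = 258 / 217 ≈ 1.18894.

β = 1.1889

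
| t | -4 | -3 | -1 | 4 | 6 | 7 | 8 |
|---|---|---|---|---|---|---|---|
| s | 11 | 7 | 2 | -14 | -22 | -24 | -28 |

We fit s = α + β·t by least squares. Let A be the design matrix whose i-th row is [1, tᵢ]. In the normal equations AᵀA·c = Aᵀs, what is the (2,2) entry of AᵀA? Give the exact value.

Row 2 ↔ basis t, column 2 ↔ basis t, so (AᵀA)_{2,2} = Σᵢ (t)·(t) = (-4)·(-4) + (-3)·(-3) + (-1)·(-1) + (4)·(4) + (6)·(6) + (7)·(7) + (8)·(8) = 191.

191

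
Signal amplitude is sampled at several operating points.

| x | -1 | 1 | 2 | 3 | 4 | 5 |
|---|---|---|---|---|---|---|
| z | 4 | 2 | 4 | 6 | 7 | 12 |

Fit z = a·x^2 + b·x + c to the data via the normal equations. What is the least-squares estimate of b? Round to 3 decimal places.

Compute the Gram sums: Σx^2·x^2 = 980, Σx^2·x = 224, Σx^2 = 56, Σx·x = 56, Σx = 14, Σ1 = 6.
Moment sums: Σx^2·z = 488, Σx·z = 112, Σz = 35.
AᵀA·[a, b, c]ᵀ = Aᵀz becomes [[980, 224, 56]; [224, 56, 14]; [56, 14, 6]]·[a, b, c]ᵀ = [488, 112, 35]ᵀ.
Inverting the 3×3 Gram matrix, [a, b, c]ᵀ = [10/21, -127/210, 14/5]ᵀ.

b = -0.605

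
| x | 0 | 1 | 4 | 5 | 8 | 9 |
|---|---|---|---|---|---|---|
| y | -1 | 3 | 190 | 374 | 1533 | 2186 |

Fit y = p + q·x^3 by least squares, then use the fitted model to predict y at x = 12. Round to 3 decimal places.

ŷ = 5180.742

Compute the Gram sums: Σ1 = 6, Σx^3 = 1431, Σx^3·x^3 = 813307.
And Σy = 4285, Σx^3·y = 2437403.
AᵀA·[p, q]ᵀ = Aᵀy becomes [[6, 1431]; [1431, 813307]]·[p, q]ᵀ = [4285, 2437403]ᵀ.
det = 6·813307 − 1431² = 2832081.
p = (4285·813307 − 1431·2437403)/2832081 = -2903198/2832081; q = (6·2437403 − 1431·4285)/2832081 = 2830861/944027.
At x = 12: ŷ = (-2903198/2832081)·(1) + (2830861/944027)·(1728) = 14672280226/2832081.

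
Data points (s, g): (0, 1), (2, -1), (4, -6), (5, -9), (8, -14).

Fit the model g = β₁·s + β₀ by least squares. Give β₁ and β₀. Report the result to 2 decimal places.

β₁ = -1.98, β₀ = 1.72

From the data, Σs·s = 109, Σs = 19, Σ1 = 5.
For Xᵀg: Σs·g = -183, Σg = -29.
XᵀX·[β₁, β₀]ᵀ = Xᵀg becomes [[109, 19]; [19, 5]]·[β₁, β₀]ᵀ = [-183, -29]ᵀ.
Eliminating β₀: 5·(row 1) − 19·(row 2) gives 184·β₁ = 5·(-183) − 19·(-29) = -364, so β₁ = -91/46.
Then β₀ = ((-29) − 19·(-91/46))/5 = 79/46.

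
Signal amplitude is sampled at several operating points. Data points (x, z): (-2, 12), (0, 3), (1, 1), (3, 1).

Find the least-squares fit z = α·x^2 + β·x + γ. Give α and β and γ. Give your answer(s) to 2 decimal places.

AᵀA·[α, β, γ]ᵀ = Aᵀz reads: 98·α + 20·β + 14·γ = 58;  20·α + 14·β + 2·γ = -20;  14·α + 2·β + 4·γ = 17.
Inverting the 3×3 Gram matrix, [α, β, γ]ᵀ = [3/4, -153/52, 161/52]ᵀ.

α = 0.75, β = -2.94, γ = 3.10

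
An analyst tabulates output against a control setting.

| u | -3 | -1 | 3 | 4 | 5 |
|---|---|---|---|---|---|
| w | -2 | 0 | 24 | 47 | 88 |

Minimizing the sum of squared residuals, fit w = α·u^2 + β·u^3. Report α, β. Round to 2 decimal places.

α = 1.16, β = 0.47

The normal system MᵀM·[α, β]ᵀ = Mᵀw is [[1044, 4148]; [4148, 21180]]·[α, β]ᵀ = [3150, 14710]ᵀ.
det = 1044·21180 − 4148² = 4906016.
α = (3150·21180 − 4148·14710)/4906016 = 356245/306626; β = (1044·14710 − 4148·3150)/4906016 = 71595/153313.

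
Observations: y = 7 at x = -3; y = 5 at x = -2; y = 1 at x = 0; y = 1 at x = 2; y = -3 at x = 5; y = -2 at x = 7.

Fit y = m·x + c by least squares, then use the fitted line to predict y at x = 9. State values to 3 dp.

ŷ = -5.419

Forming AᵀA = [[91, 9]; [9, 6]] and Aᵀy = [-58, 9]ᵀ gives AᵀA·[m, c]ᵀ = Aᵀy.
det = 91·6 − 9² = 465.
m = ((-58)·6 − 9·9)/465 = -143/155; c = (91·9 − 9·(-58))/465 = 447/155.
At x = 9: ŷ = (-143/155)·(9) + (447/155)·(1) = -168/31.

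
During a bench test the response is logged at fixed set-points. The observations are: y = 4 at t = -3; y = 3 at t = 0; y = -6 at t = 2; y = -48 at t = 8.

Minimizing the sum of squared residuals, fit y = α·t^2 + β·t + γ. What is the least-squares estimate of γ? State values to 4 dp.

γ = 1.6885

Normal-equation sums: Σt^2·t^2 = 4193, Σt^2·t = 493, Σt^2 = 77, Σt·t = 77, Σt = 7, Σ1 = 4.
And Σt^2·y = -3060, Σt·y = -408, Σy = -47.
So XᵀX·[α, β, γ]ᵀ = Xᵀy: [[4193, 493, 77]; [493, 77, 7]; [77, 7, 4]]·[α, β, γ]ᵀ = [-3060, -408, -47]ᵀ.
Solving the 3×3 system (Gaussian elimination) gives α = -15235/31452, β = -73939/31452, γ = 8851/5242.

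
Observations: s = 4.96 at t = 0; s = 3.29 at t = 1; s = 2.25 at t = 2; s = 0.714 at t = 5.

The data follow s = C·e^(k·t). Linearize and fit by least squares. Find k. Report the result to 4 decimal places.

Linearized form: ln s = k·t + ln C. From the 4 transformed points,
AᵀA = [[30.0000, 8.0000]; [8.0000, 4]], rhs = [1.1284, 3.2664]ᵀ  (here Σt = 8.0000, Σ(t)² = 30.0000, Σln s = 3.2664, Σt·ln s = 1.1284).
Δ = 30.0000·4 − (8.0000)² = 56.0000; k = (1.1284·4 − 8.0000·3.2664)/56.0000 = -0.38602, ln C = (30.0000·3.2664 − 8.0000·1.1284)/56.0000 = 1.58863.

k = -0.3860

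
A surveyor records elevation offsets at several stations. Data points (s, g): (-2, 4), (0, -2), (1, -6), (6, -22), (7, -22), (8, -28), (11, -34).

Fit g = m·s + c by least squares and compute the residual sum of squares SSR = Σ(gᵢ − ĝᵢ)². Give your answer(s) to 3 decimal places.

Sums needed: Σs·s = 275, Σs = 31, Σ1 = 7.
Moment sums: Σs·g = -898, Σg = -110.
AᵀA·[m, c]ᵀ = Aᵀg becomes [[275, 31]; [31, 7]]·[m, c]ᵀ = [-898, -110]ᵀ.
det = 275·7 − 31² = 964.
m = ((-898)·7 − 31·(-110))/964 = -719/241; c = (275·(-110) − 31·(-898))/964 = -603/241.
Residuals: 129/241, 121/241, -124/241, -385/241, 334/241, -393/241, 318/241; SSR = 2332/241.

SSR = 9.676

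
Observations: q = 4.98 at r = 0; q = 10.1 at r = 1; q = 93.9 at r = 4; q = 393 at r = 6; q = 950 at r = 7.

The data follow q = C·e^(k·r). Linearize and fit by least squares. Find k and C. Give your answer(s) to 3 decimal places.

With ln qᵢ as the transformed response and rᵢ as the regressor:
Over the data: Σr = 18.0000, Σ(r)² = 102.0000, Σln q = 21.2905, Σr·ln q = 104.3195.
Normal system: [[102.0000, 18.0000]; [18.0000, 5]]·[k, ln C]ᵀ = [104.3195, 21.2905]ᵀ.
Solving (det = 186.0000): k = 0.74392, ln C = 1.57998, so C = exp(1.57998) = 4.85485.

k = 0.744, C = 4.855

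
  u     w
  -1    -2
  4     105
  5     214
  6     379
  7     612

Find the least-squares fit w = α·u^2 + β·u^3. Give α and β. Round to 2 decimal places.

Normal-equation sums: Σu^2·u^2 = 4579, Σu^2·u^3 = 28731, Σu^3·u^3 = 184027.
Moment sums: Σu^2·w = 50660, Σu^3·w = 325252.
Normal equations: [[4579, 28731]; [28731, 184027]]·[α, β]ᵀ = [50660, 325252]ᵀ.
Δ = 4579·184027 − 28731² = 17189272.
α = (50660·184027 − 28731·325252)/17189272 = -2750924/2148659; β = (4579·325252 − 28731·50660)/17189272 = 4227056/2148659.

α = -1.28, β = 1.97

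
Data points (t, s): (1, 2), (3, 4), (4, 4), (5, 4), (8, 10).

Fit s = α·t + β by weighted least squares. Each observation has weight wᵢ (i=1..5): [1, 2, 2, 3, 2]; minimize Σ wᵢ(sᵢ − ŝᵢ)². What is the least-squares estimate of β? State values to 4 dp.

Normal-equation sums: Σwᵢ·t·t = 254, Σwᵢ·t = 46, Σwᵢ·1 = 10.
Moment sums: Σwᵢ·t·s = 278, Σwᵢ·s = 50.
MᵀWM·[α, β]ᵀ = MᵀWs becomes [[254, 46]; [46, 10]]·[α, β]ᵀ = [278, 50]ᵀ.
Eliminating β: 10·(row 1) − 46·(row 2) gives 424·α = 10·278 − 46·50 = 480, so α = 60/53.
Then β = (50 − 46·(60/53))/10 = -11/53.

β = -0.2075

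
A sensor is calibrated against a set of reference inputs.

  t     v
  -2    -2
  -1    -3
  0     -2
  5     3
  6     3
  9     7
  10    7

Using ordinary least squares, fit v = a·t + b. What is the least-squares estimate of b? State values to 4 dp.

b = -1.4600

The normal equations are: 247·a + 27·b = 173;  27·a + 7·b = 13.
(Σt·t = 247, Σt = 27, Σ1 = 7, Σt·v = 173, Σv = 13.)
Determinant 247·7 − 27² = 1000.
a = (173·7 − 27·13)/1000 = 43/50; b = (247·13 − 27·173)/1000 = -73/50.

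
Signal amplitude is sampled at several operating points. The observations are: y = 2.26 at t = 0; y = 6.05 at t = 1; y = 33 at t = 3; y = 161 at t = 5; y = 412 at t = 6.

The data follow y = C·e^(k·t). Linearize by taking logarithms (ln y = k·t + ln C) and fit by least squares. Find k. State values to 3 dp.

Linearized form: ln y = k·t + ln C. From the 5 transformed points,
AᵀA = [[71.0000, 15.0000]; [15.0000, 5]], rhs = [73.8227, 17.2144]ᵀ  (here Σt = 15.0000, Σ(t)² = 71.0000, Σln y = 17.2144, Σt·ln y = 73.8227).
Slope k = (n·Σt·ln y − Σt·Σln y)/(n·Σ(t)² − (Σt)²) = (5·73.8227 − 15.0000·17.2144)/130.0000 = 0.85306; ln C = (Σln y − k·Σt)/n = 0.88368.

k = 0.853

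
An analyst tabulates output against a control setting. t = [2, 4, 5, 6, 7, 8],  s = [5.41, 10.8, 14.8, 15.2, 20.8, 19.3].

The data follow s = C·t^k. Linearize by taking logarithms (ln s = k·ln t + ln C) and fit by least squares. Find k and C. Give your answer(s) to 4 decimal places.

Linearized form: ln s = k·ln t + ln C. From the 6 transformed points,
Σln t = 9.5060, Σ(ln t)² = 16.3136, Σln s = 15.4788, Σln t·ln s = 25.7428.
Equations: 16.3136·k + 9.5060·ln C = 25.7428;  9.5060·k + 6·ln C = 15.4788.
Slope k = (n·Σln t·ln s − Σln t·Σln s)/(n·Σ(ln t)² − (Σln t)²) = (6·25.7428 − 9.5060·15.4788)/7.5177 = 0.97313; ln C = (Σln s − k·Σln t)/n = 1.03803, so C = exp(1.03803) = 2.82366.

k = 0.9731, C = 2.8237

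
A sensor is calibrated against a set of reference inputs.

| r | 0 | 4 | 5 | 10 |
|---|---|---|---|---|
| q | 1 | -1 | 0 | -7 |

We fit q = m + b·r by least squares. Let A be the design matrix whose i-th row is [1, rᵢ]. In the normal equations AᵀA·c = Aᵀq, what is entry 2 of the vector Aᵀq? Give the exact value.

Entry 2 ↔ basis r, so (Aᵀq)_{2} = Σᵢ (r)·qᵢ = (0)·(1) + (4)·(-1) + (5)·(0) + (10)·(-7) = -74.

-74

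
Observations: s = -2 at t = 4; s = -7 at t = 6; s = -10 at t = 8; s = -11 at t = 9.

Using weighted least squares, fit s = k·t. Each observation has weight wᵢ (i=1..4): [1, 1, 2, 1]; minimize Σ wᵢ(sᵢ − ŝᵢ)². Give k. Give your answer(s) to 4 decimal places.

Entries of XᵀWX: Σwᵢ·t·t = 261.
For XᵀWs: Σwᵢ·t·s = -309.
XᵀWX·[k]ᵀ = XᵀWs becomes [[261]]·[k]ᵀ = [-309]ᵀ.
Hence k = -309 / 261 ≈ -1.18391.

k = -1.1839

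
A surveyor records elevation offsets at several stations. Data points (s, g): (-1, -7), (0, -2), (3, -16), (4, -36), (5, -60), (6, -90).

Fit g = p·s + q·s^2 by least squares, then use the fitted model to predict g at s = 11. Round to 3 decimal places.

ĝ = -338.610

Forming AᵀA = [[87, 431]; [431, 2259]] and Aᵀg = [-1025, -5467]ᵀ gives AᵀA·[p, q]ᵀ = Aᵀg.
Eliminating q: 2259·(row 1) − 431·(row 2) gives 10772·p = 2259·(-1025) − 431·(-5467) = 40802, so p = 20401/5386.
Then q = ((-5467) − 431·(20401/5386))/2259 = -16927/5386.
At s = 11: ĝ = (20401/5386)·(11) + (-16927/5386)·(121) = -911878/2693.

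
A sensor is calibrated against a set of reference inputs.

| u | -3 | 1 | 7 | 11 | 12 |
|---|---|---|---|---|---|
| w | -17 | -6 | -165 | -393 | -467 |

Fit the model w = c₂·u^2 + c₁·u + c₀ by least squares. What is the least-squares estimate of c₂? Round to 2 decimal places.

Setting ∂/∂c₂ … = 0 gives: 37860·c₂ + 3376·c₁ + 324·c₀ = -123045;  3376·c₂ + 324·c₁ + 28·c₀ = -11037;  324·c₂ + 28·c₁ + 5·c₀ = -1048.
(Σu^2·u^2 = 37860, Σu^2·u = 3376, Σu^2 = 324, Σu·u = 324, Σu = 28, Σ1 = 5, Σu^2·w = -123045, Σu·w = -11037, Σw = -1048.)
Solving the 3×3 system (Gaussian elimination) gives c₂ = -286961/95300, c₁ = -265617/95300, c₀ = 26912/23825.

c₂ = -3.01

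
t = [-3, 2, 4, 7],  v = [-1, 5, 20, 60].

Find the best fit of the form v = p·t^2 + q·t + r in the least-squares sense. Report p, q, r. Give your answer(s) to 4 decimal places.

p = 0.9989, q = 2.0794, r = -3.6776

The normal system MᵀM·[p, q, r]ᵀ = Mᵀv is [[2754, 388, 78]; [388, 78, 10]; [78, 10, 4]]·[p, q, r]ᵀ = [3271, 513, 84]ᵀ.
Row-reducing yields p = 2807/2810, q = 5843/2810, r = -5167/1405.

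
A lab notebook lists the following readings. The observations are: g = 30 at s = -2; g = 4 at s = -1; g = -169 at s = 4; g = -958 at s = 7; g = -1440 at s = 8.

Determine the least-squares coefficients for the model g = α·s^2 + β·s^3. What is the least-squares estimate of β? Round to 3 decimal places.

Normal-equation sums: Σs^2·s^2 = 6770, Σs^2·s^3 = 50566, Σs^3·s^3 = 383954.
For Aᵀg: Σs^2·g = -141682, Σs^3·g = -1076934.
Eliminating β: 383954·(row 1) − 50566·(row 2) gives 42448224·α = 383954·(-141682) − 50566·(-1076934) = 56874016, so α = 1777313/1326507.
Then β = ((-1076934) − 50566·(1777313/1326507))/383954 = -3954724/1326507.

β = -2.981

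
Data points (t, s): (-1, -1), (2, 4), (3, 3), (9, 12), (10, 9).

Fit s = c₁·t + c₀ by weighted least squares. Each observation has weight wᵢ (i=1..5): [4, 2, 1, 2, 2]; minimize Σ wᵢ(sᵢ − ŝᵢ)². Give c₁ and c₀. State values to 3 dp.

From the data, Σwᵢ·t·t = 383, Σwᵢ·t = 41, Σwᵢ·1 = 11.
Moment sums: Σwᵢ·t·s = 425, Σwᵢ·s = 49.
Determinant 383·11 − 41² = 2532.
c₁ = (425·11 − 41·49)/2532 = 1333/1266; c₀ = (383·49 − 41·425)/2532 = 671/1266.

c₁ = 1.053, c₀ = 0.530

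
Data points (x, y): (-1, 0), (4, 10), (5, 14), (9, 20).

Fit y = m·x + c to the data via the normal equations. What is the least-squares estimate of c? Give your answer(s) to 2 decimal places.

c = 2.37

Compute the Gram sums: Σx·x = 123, Σx = 17, Σ1 = 4.
Moment sums: Σx·y = 290, Σy = 44.
AᵀA·[m, c]ᵀ = Aᵀy becomes [[123, 17]; [17, 4]]·[m, c]ᵀ = [290, 44]ᵀ.
Eliminating c: 4·(row 1) − 17·(row 2) gives 203·m = 4·290 − 17·44 = 412, so m = 412/203.
Then c = (44 − 17·(412/203))/4 = 482/203.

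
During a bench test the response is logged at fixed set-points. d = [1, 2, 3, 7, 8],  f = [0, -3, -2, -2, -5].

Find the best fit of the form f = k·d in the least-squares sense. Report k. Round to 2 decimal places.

k = -0.52

Sums needed: Σd·d = 127.
Right-hand side: Σd·f = -66.
MᵀM·[k]ᵀ = Mᵀf becomes [[127]]·[k]ᵀ = [-66]ᵀ.
k = (-66)/127 = -0.519685.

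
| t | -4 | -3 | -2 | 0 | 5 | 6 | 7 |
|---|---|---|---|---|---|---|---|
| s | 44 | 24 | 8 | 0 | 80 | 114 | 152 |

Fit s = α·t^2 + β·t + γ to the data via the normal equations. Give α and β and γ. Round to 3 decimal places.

Setting ∂/∂α … = 0 gives: 4675·α + 585·β + 139·γ = 14504;  585·α + 139·β + 9·γ = 1884;  139·α + 9·β + 7·γ = 422.
(Σt^2·t^2 = 4675, Σt^2·t = 585, Σt^2 = 139, Σt·t = 139, Σt = 9, Σ1 = 7, Σt^2·s = 14504, Σt·s = 1884, Σs = 422.)
Solving the 3×3 system (Gaussian elimination) gives α = 17165/5756, β = 5865/5756, γ = -346/1439.

α = 2.982, β = 1.019, γ = -0.240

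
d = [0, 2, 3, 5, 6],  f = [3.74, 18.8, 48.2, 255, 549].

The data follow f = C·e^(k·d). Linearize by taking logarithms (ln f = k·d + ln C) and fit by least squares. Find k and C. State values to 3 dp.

k = 0.839, C = 3.714

Let Y = ln f. Fitting Y = k·d + ln C by least squares:
Σd = 16.0000, Σ(d)² = 74.0000, Σln f = 19.9777, Σd·ln f = 83.0487.
Equations: 74.0000·k + 16.0000·ln C = 83.0487;  16.0000·k + 5·ln C = 19.9777.
Slope k = (n·Σd·ln f − Σd·Σln f)/(n·Σ(d)² − (Σd)²) = (5·83.0487 − 16.0000·19.9777)/114.0000 = 0.83860; ln C = (Σln f − k·Σd)/n = 1.31200, so C = exp(1.31200) = 3.71359.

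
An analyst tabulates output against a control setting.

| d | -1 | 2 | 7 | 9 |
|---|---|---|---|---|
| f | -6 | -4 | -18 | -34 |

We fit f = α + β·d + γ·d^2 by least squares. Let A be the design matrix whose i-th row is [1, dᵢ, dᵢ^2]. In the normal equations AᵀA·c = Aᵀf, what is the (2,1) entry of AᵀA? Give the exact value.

Row 2 ↔ basis d, column 1 ↔ basis 1, so (AᵀA)_{2,1} = Σᵢ d = (-1)·(1) + (2)·(1) + (7)·(1) + (9)·(1) = 17.

17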